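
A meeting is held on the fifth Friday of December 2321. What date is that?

December 30, 2321

December 1, 2321 is a Thursday.
The first Friday is therefore December 2 (1 days later).
The fifth Friday is 2 + 4×7 = December 30.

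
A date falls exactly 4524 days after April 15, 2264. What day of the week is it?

Sunday

Apr 15, 2264 is a Friday.
4524 mod 7 = 2, so 4524 days after a Friday is Friday + 2 = Sunday.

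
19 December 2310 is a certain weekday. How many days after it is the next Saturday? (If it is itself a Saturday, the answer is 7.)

Dec 19, 2310 is a Monday.
From Monday to the next Saturday is 5 days.

5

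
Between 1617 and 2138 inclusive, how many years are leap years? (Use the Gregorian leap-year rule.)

126

Multiples of 4 in [1617,2138]: 130.
Of those, multiples of 100: 5 (not leap unless ÷400).
Multiples of 400: 1.
Leap years = 130 − 5 + 1 = 126.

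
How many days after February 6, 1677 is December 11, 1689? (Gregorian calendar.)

4691

Feb 6, 1677 → Feb 6, 1678: 365 days.
Feb 6, 1678 → Feb 6, 1679: 365 days.
Feb 6, 1679 → Feb 6, 1680: 365 days.
Feb 6, 1680 → Feb 6, 1681: 366 days (Feb 29, 1680 is in that span).
Feb 6, 1681 → Feb 6, 1682: 365 days.
Feb 6, 1682 → Feb 6, 1683: 365 days.
Feb 6, 1683 → Feb 6, 1684: 365 days.
Feb 6, 1684 → Feb 6, 1685: 366 days (Feb 29, 1684 is in that span).
Feb 6, 1685 → Feb 6, 1686: 365 days.
Feb 6, 1686 → Feb 6, 1687: 365 days.
Feb 6, 1687 → Feb 6, 1688: 365 days.
Feb 6, 1688 → Feb 6, 1689: 366 days (Feb 29, 1688 is in that span).
Feb 6, 1689 → Mar 6, 1689: 28 days (February has 28).
Mar 6, 1689 → Apr 6, 1689: 31 days (March has 31).
Apr 6, 1689 → May 6, 1689: 30 days (April has 30).
May 6, 1689 → Jun 6, 1689: 31 days (May has 31).
Jun 6, 1689 → Jul 6, 1689: 30 days (June has 30).
Jul 6, 1689 → Aug 6, 1689: 31 days (July has 31).
Aug 6, 1689 → Sep 6, 1689: 31 days (August has 31).
Sep 6, 1689 → Oct 6, 1689: 30 days (September has 30).
Oct 6, 1689 → Nov 6, 1689: 31 days (October has 31).
Nov 6, 1689 → Dec 6, 1689: 30 days (November has 30).
Dec 6, 1689 → Dec 11, 1689: 5 days.
Total: 4691 days.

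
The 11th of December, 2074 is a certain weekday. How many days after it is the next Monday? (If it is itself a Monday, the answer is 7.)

6

Dec 11, 2074 is a Tuesday.
From Tuesday to the next Monday is 6 days.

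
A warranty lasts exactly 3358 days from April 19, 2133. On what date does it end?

June 29, 2142

+365 (one year) → Apr 19, 2134 (2993 left).
+365 (one year) → Apr 19, 2135 (2628 left).
+366 (one year; includes Feb 29, 2136) → Apr 19, 2136 (2262 left).
+365 (one year) → Apr 19, 2137 (1897 left).
+365 (one year) → Apr 19, 2138 (1532 left).
+365 (one year) → Apr 19, 2139 (1167 left).
+366 (one year; includes Feb 29, 2140) → Apr 19, 2140 (801 left).
+365 (one year) → Apr 19, 2141 (436 left).
+365 (one year) → Apr 19, 2142 (71 left).
Apr has 30 days: +12 → May 1, 2142 (59 left).
May has 31 days: +31 → Jun 1, 2142 (28 left).
+28 → Jun 29, 2142.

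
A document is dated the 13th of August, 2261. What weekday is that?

Tuesday

Doomsday rule: the anchor day for the 2200s is Friday. For year 61: 61÷12 = 5 r 1, and 1÷4 = 0, so 5+1+0 = 6.
Friday + 6 ≡ Thursday — that's 2261's doomsday.
In August the doomsday date is Aug 8.
Aug 13 is 5 days after Aug 8; 5 mod 7 = 5, so Thursday + 5 = Tuesday.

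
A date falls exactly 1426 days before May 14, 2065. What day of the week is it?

Saturday

First find the weekday of May 14, 2065. Doomsday rule: the anchor day for the 2000s is Tuesday. For year 65: 65÷12 = 5 r 5, and 5÷4 = 1, so 5+5+1 = 11.
Tuesday + 11 ≡ Saturday — that's 2065's doomsday.
In May the doomsday date is May 9.
May 14 is 5 days after May 9; 5 mod 7 = 5, so Saturday + 5 = Thursday.
1426 mod 7 = 5, so 1426 days before a Thursday is Thursday − 5 = Saturday.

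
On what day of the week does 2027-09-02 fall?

Doomsday rule: the anchor day for the 2000s is Tuesday. For year 27: 27÷12 = 2 r 3, and 3÷4 = 0, so 2+3+0 = 5.
Tuesday + 5 ≡ Sunday — that's 2027's doomsday.
In September the doomsday date is Sep 5.
Sep 2 is 3 days before Sep 5; 3 mod 7 = 3, so Sunday − 3 = Thursday.

Thursday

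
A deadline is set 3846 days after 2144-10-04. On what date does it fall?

April 16, 2155

+365 (one year) → Oct 4, 2145 (3481 left).
+365 (one year) → Oct 4, 2146 (3116 left).
+365 (one year) → Oct 4, 2147 (2751 left).
+366 (one year; includes Feb 29, 2148) → Oct 4, 2148 (2385 left).
+365 (one year) → Oct 4, 2149 (2020 left).
+365 (one year) → Oct 4, 2150 (1655 left).
+365 (one year) → Oct 4, 2151 (1290 left).
+366 (one year; includes Feb 29, 2152) → Oct 4, 2152 (924 left).
+365 (one year) → Oct 4, 2153 (559 left).
+365 (one year) → Oct 4, 2154 (194 left).
Oct has 31 days: +28 → Nov 1, 2154 (166 left).
Nov has 30 days: +30 → Dec 1, 2154 (136 left).
Dec has 31 days: +31 → Jan 1, 2155 (105 left).
Jan has 31 days: +31 → Feb 1, 2155 (74 left).
Feb has 28 days: +28 → Mar 1, 2155 (46 left).
Mar has 31 days: +31 → Apr 1, 2155 (15 left).
+15 → Apr 16, 2155.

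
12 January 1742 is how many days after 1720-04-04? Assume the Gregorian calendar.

7953

Apr 4, 1720 → Apr 4, 1721: 365 days.
Apr 4, 1721 → Apr 4, 1722: 365 days.
Apr 4, 1722 → Apr 4, 1723: 365 days.
Apr 4, 1723 → Apr 4, 1724: 366 days (Feb 29, 1724 is in that span).
Apr 4, 1724 → Apr 4, 1725: 365 days.
Apr 4, 1725 → Apr 4, 1726: 365 days.
Apr 4, 1726 → Apr 4, 1727: 365 days.
Apr 4, 1727 → Apr 4, 1728: 366 days (Feb 29, 1728 is in that span).
Apr 4, 1728 → Apr 4, 1729: 365 days.
Apr 4, 1729 → Apr 4, 1730: 365 days.
Apr 4, 1730 → Apr 4, 1731: 365 days.
Apr 4, 1731 → Apr 4, 1732: 366 days (Feb 29, 1732 is in that span).
Apr 4, 1732 → Apr 4, 1733: 365 days.
Apr 4, 1733 → Apr 4, 1734: 365 days.
Apr 4, 1734 → Apr 4, 1735: 365 days.
Apr 4, 1735 → Apr 4, 1736: 366 days (Feb 29, 1736 is in that span).
Apr 4, 1736 → Apr 4, 1737: 365 days.
Apr 4, 1737 → Apr 4, 1738: 365 days.
Apr 4, 1738 → Apr 4, 1739: 365 days.
Apr 4, 1739 → Apr 4, 1740: 366 days (Feb 29, 1740 is in that span).
Apr 4, 1740 → Apr 4, 1741: 365 days.
Apr 4, 1741 → May 4, 1741: 30 days (April has 30).
May 4, 1741 → Jun 4, 1741: 31 days (May has 31).
Jun 4, 1741 → Jul 4, 1741: 30 days (June has 30).
Jul 4, 1741 → Aug 4, 1741: 31 days (July has 31).
Aug 4, 1741 → Sep 4, 1741: 31 days (August has 31).
Sep 4, 1741 → Oct 4, 1741: 30 days (September has 30).
Oct 4, 1741 → Nov 4, 1741: 31 days (October has 31).
Nov 4, 1741 → Dec 4, 1741: 30 days (November has 30).
Dec 4, 1741 → Jan 4, 1742: 31 days (December has 31).
Jan 4, 1742 → Jan 12, 1742: 8 days.
Total: 7953 days.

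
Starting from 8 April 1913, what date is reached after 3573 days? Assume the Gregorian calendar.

+365 (one year) → Apr 8, 1914 (3208 left).
+365 (one year) → Apr 8, 1915 (2843 left).
+366 (one year; includes Feb 29, 1916) → Apr 8, 1916 (2477 left).
+365 (one year) → Apr 8, 1917 (2112 left).
+365 (one year) → Apr 8, 1918 (1747 left).
+365 (one year) → Apr 8, 1919 (1382 left).
+366 (one year; includes Feb 29, 1920) → Apr 8, 1920 (1016 left).
+365 (one year) → Apr 8, 1921 (651 left).
+365 (one year) → Apr 8, 1922 (286 left).
Apr has 30 days: +23 → May 1, 1922 (263 left).
May has 31 days: +31 → Jun 1, 1922 (232 left).
Jun has 30 days: +30 → Jul 1, 1922 (202 left).
Jul has 31 days: +31 → Aug 1, 1922 (171 left).
Aug has 31 days: +31 → Sep 1, 1922 (140 left).
Sep has 30 days: +30 → Oct 1, 1922 (110 left).
Oct has 31 days: +31 → Nov 1, 1922 (79 left).
Nov has 30 days: +30 → Dec 1, 1922 (49 left).
Dec has 31 days: +31 → Jan 1, 1923 (18 left).
+18 → Jan 19, 1923.

January 19, 1923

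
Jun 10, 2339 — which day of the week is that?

Doomsday rule: the anchor day for the 2300s is Wednesday. For year 39: 39÷12 = 3 r 3, and 3÷4 = 0, so 3+3+0 = 6.
Wednesday + 6 ≡ Tuesday — that's 2339's doomsday.
In June the doomsday date is Jun 6.
Jun 10 is 4 days after Jun 6; 4 mod 7 = 4, so Tuesday + 4 = Saturday.

Saturday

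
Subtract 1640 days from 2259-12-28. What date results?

−365 (one year) → Dec 28, 2258 (1275 left).
−365 (one year) → Dec 28, 2257 (910 left).
−365 (one year) → Dec 28, 2256 (545 left).
−366 (one year; includes Feb 29, 2256) → Dec 28, 2255 (179 left).
−28 → Nov 30, 2255 (end of Nov, 30 days; 151 left).
−30 → Oct 31, 2255 (end of Oct, 31 days; 121 left).
−31 → Sep 30, 2255 (end of Sep, 30 days; 90 left).
−30 → Aug 31, 2255 (end of Aug, 31 days; 60 left).
−31 → Jul 31, 2255 (end of Jul, 31 days; 29 left).
−29 → Jul 2, 2255.

July 2, 2255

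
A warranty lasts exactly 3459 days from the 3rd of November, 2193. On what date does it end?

April 25, 2203

+365 (one year) → Nov 3, 2194 (3094 left).
+365 (one year) → Nov 3, 2195 (2729 left).
+366 (one year; includes Feb 29, 2196) → Nov 3, 2196 (2363 left).
+365 (one year) → Nov 3, 2197 (1998 left).
+365 (one year) → Nov 3, 2198 (1633 left).
+365 (one year) → Nov 3, 2199 (1268 left).
+365 (one year) → Nov 3, 2200 (903 left).
+365 (one year) → Nov 3, 2201 (538 left).
+365 (one year) → Nov 3, 2202 (173 left).
Nov has 30 days: +28 → Dec 1, 2202 (145 left).
Dec has 31 days: +31 → Jan 1, 2203 (114 left).
Jan has 31 days: +31 → Feb 1, 2203 (83 left).
Feb has 28 days: +28 → Mar 1, 2203 (55 left).
Mar has 31 days: +31 → Apr 1, 2203 (24 left).
+24 → Apr 25, 2203.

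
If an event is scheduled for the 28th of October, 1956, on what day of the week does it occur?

January 1, 1956 is a Sunday.
Jan 1, 1956 → Feb 1, 1956: 31 days (January has 31).
Feb 1, 1956 → Mar 1, 1956: 29 days (February has 29).
Mar 1, 1956 → Apr 1, 1956: 31 days (March has 31).
Apr 1, 1956 → May 1, 1956: 30 days (April has 30).
May 1, 1956 → Jun 1, 1956: 31 days (May has 31).
Jun 1, 1956 → Jul 1, 1956: 30 days (June has 30).
Jul 1, 1956 → Aug 1, 1956: 31 days (July has 31).
Aug 1, 1956 → Sep 1, 1956: 31 days (August has 31).
Sep 1, 1956 → Oct 1, 1956: 30 days (September has 30).
Oct 1, 1956 → Oct 28, 1956: 27 days.
Total: 301 days.
301 mod 7 = 0, so Sunday + 0 = Sunday.

Sunday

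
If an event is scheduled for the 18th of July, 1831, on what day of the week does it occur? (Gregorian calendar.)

Monday

Doomsday rule: the anchor day for the 1800s is Friday. For year 31: 31÷12 = 2 r 7, and 7÷4 = 1, so 2+7+1 = 10.
Friday + 10 ≡ Monday — that's 1831's doomsday.
In July the doomsday date is Jul 11.
Jul 18 is 7 days after Jul 11; 7 mod 7 = 0, so Monday + 0 = Monday.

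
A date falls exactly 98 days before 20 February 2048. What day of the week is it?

Thursday

First find the weekday of Feb 20, 2048. Doomsday rule: the anchor day for the 2000s is Tuesday. For year 48: 48÷12 = 4 r 0, and 0÷4 = 0, so 4+0+0 = 4.
Tuesday + 4 ≡ Saturday — that's 2048's doomsday.
In February the doomsday date is Feb 29 (2048 is a leap year (divisible by 4)).
Feb 20 is 9 days before Feb 29; 9 mod 7 = 2, so Saturday − 2 = Thursday.
98 mod 7 = 0, so 98 days before a Thursday is Thursday − 0 = Thursday.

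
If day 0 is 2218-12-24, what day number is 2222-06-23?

Dec 24, 2218 → Dec 24, 2219: 365 days.
Dec 24, 2219 → Dec 24, 2220: 366 days (Feb 29, 2220 is in that span).
Dec 24, 2220 → Dec 24, 2221: 365 days.
Dec 24, 2221 → Jan 24, 2222: 31 days (December has 31).
Jan 24, 2222 → Feb 24, 2222: 31 days (January has 31).
Feb 24, 2222 → Mar 24, 2222: 28 days (February has 28).
Mar 24, 2222 → Apr 24, 2222: 31 days (March has 31).
Apr 24, 2222 → May 24, 2222: 30 days (April has 30).
May 24, 2222 → Jun 23, 2222: 30 days.
Total: 1277 days.

1277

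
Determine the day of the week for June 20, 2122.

Saturday

Doomsday rule: the anchor day for the 2100s is Sunday. For year 22: 22÷12 = 1 r 10, and 10÷4 = 2, so 1+10+2 = 13.
Sunday + 13 ≡ Saturday — that's 2122's doomsday.
In June the doomsday date is Jun 6.
Jun 20 is 14 days after Jun 6; 14 mod 7 = 0, so Saturday + 0 = Saturday.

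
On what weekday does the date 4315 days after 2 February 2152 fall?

Saturday

First find the weekday of Feb 2, 2152. Doomsday rule: the anchor day for the 2100s is Sunday. For year 52: 52÷12 = 4 r 4, and 4÷4 = 1, so 4+4+1 = 9.
Sunday + 9 ≡ Tuesday — that's 2152's doomsday.
In February the doomsday date is Feb 29 (2152 is a leap year (divisible by 4)).
Feb 2 is 27 days before Feb 29; 27 mod 7 = 6, so Tuesday − 6 = Wednesday.
4315 mod 7 = 3, so 4315 days after a Wednesday is Wednesday + 3 = Saturday.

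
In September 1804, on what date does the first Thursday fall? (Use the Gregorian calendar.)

September 6, 1804

September 1, 1804 is a Saturday.
The first Thursday is therefore September 6 (5 days later).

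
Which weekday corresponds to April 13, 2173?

Tuesday

Doomsday rule: the anchor day for the 2100s is Sunday. For year 73: 73÷12 = 6 r 1, and 1÷4 = 0, so 6+1+0 = 7.
Sunday + 7 ≡ Sunday — that's 2173's doomsday.
In April the doomsday date is Apr 4.
Apr 13 is 9 days after Apr 4; 9 mod 7 = 2, so Sunday + 2 = Tuesday.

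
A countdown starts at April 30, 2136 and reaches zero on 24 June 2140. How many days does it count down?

Apr 30, 2136 → Apr 30, 2137: 365 days.
Apr 30, 2137 → Apr 30, 2138: 365 days.
Apr 30, 2138 → Apr 30, 2139: 365 days.
Apr 30, 2139 → Apr 30, 2140: 366 days (Feb 29, 2140 is in that span).
Apr 30, 2140 → May 30, 2140: 30 days (April has 30).
May 30, 2140 → Jun 24, 2140: 25 days.
Total: 1516 days.

1516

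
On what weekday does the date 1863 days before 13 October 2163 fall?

Wednesday

Oct 13, 2163 is a Thursday.
1863 mod 7 = 1, so 1863 days before a Thursday is Thursday − 1 = Wednesday.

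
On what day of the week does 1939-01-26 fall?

Thursday

Doomsday rule: the anchor day for the 1900s is Wednesday. For year 39: 39÷12 = 3 r 3, and 3÷4 = 0, so 3+3+0 = 6.
Wednesday + 6 ≡ Tuesday — that's 1939's doomsday.
In January the doomsday date is Jan 3 (1939 is not a leap year).
Jan 26 is 23 days after Jan 3; 23 mod 7 = 2, so Tuesday + 2 = Thursday.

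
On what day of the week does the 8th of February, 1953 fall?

Doomsday rule: the anchor day for the 1900s is Wednesday. For year 53: 53÷12 = 4 r 5, and 5÷4 = 1, so 4+5+1 = 10.
Wednesday + 10 ≡ Saturday — that's 1953's doomsday.
In February the doomsday date is Feb 28 (1953 is not a leap year).
Feb 8 is 20 days before Feb 28; 20 mod 7 = 6, so Saturday − 6 = Sunday.

Sunday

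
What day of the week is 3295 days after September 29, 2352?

Saturday

Sep 29, 2352 is a Monday.
3295 mod 7 = 5, so 3295 days after a Monday is Monday + 5 = Saturday.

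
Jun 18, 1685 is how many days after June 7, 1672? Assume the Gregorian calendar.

4759

Jun 7, 1672 → Jun 7, 1673: 365 days.
Jun 7, 1673 → Jun 7, 1674: 365 days.
Jun 7, 1674 → Jun 7, 1675: 365 days.
Jun 7, 1675 → Jun 7, 1676: 366 days (Feb 29, 1676 is in that span).
Jun 7, 1676 → Jun 7, 1677: 365 days.
Jun 7, 1677 → Jun 7, 1678: 365 days.
Jun 7, 1678 → Jun 7, 1679: 365 days.
Jun 7, 1679 → Jun 7, 1680: 366 days (Feb 29, 1680 is in that span).
Jun 7, 1680 → Jun 7, 1681: 365 days.
Jun 7, 1681 → Jun 7, 1682: 365 days.
Jun 7, 1682 → Jun 7, 1683: 365 days.
Jun 7, 1683 → Jun 7, 1684: 366 days (Feb 29, 1684 is in that span).
Jun 7, 1684 → Jul 7, 1684: 30 days (June has 30).
Jul 7, 1684 → Aug 7, 1684: 31 days (July has 31).
Aug 7, 1684 → Sep 7, 1684: 31 days (August has 31).
Sep 7, 1684 → Oct 7, 1684: 30 days (September has 30).
Oct 7, 1684 → Nov 7, 1684: 31 days (October has 31).
Nov 7, 1684 → Dec 7, 1684: 30 days (November has 30).
Dec 7, 1684 → Jan 7, 1685: 31 days (December has 31).
Jan 7, 1685 → Feb 7, 1685: 31 days (January has 31).
Feb 7, 1685 → Mar 7, 1685: 28 days (February has 28).
Mar 7, 1685 → Apr 7, 1685: 31 days (March has 31).
Apr 7, 1685 → May 7, 1685: 30 days (April has 30).
May 7, 1685 → Jun 7, 1685: 31 days (May has 31).
Jun 7, 1685 → Jun 18, 1685: 11 days.
Total: 4759 days.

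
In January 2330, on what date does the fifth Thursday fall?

January 1, 2330 is a Wednesday.
The first Thursday is therefore January 2 (1 days later).
The fifth Thursday is 2 + 4×7 = January 30.

January 30, 2330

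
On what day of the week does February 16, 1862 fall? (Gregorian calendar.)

Doomsday rule: the anchor day for the 1800s is Friday. For year 62: 62÷12 = 5 r 2, and 2÷4 = 0, so 5+2+0 = 7.
Friday + 7 ≡ Friday — that's 1862's doomsday.
In February the doomsday date is Feb 28 (1862 is not a leap year).
Feb 16 is 12 days before Feb 28; 12 mod 7 = 5, so Friday − 5 = Sunday.

Sunday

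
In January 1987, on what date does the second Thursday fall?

January 1, 1987 is a Thursday.
The first Thursday is therefore January 1 (same day).
The second Thursday is 1 + 1×7 = January 8.

January 8, 1987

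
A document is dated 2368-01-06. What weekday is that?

Doomsday rule: the anchor day for the 2300s is Wednesday. For year 68: 68÷12 = 5 r 8, and 8÷4 = 2, so 5+8+2 = 15.
Wednesday + 15 ≡ Thursday — that's 2368's doomsday.
In January the doomsday date is Jan 4 (2368 is a leap year (divisible by 4)).
Jan 6 is 2 days after Jan 4; 2 mod 7 = 2, so Thursday + 2 = Saturday.

Saturday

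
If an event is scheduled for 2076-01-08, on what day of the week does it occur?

Wednesday

January 1, 2076 is a Wednesday.
Jan 1, 2076 → Jan 8, 2076: 7 days.
Total: 7 days.
7 mod 7 = 0, so Wednesday + 0 = Wednesday.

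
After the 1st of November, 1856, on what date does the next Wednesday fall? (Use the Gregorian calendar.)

November 5, 1856

Nov 1, 1856 is a Saturday.
From Saturday to the next Wednesday is 4 days.
Nov 1, 1856 + 4 = Nov 5, 1856.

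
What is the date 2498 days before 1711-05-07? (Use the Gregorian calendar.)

−365 (one year) → May 7, 1710 (2133 left).
−365 (one year) → May 7, 1709 (1768 left).
−365 (one year) → May 7, 1708 (1403 left).
−366 (one year; includes Feb 29, 1708) → May 7, 1707 (1037 left).
−365 (one year) → May 7, 1706 (672 left).
−365 (one year) → May 7, 1705 (307 left).
−7 → Apr 30, 1705 (end of Apr, 30 days; 300 left).
−30 → Mar 31, 1705 (end of Mar, 31 days; 270 left).
−31 → Feb 28, 1705 (end of Feb, 28 days; 239 left).
−28 → Jan 31, 1705 (end of Jan, 31 days; 211 left).
−31 → Dec 31, 1704 (end of Dec, 31 days; 180 left).
−31 → Nov 30, 1704 (end of Nov, 30 days; 149 left).
−30 → Oct 31, 1704 (end of Oct, 31 days; 119 left).
−31 → Sep 30, 1704 (end of Sep, 30 days; 88 left).
−30 → Aug 31, 1704 (end of Aug, 31 days; 58 left).
−31 → Jul 31, 1704 (end of Jul, 31 days; 27 left).
−27 → Jul 4, 1704.

July 4, 1704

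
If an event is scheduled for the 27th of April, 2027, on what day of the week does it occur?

January 1, 2027 is a Friday.
Jan 1, 2027 → Feb 1, 2027: 31 days (January has 31).
Feb 1, 2027 → Mar 1, 2027: 28 days (February has 28).
Mar 1, 2027 → Apr 1, 2027: 31 days (March has 31).
Apr 1, 2027 → Apr 27, 2027: 26 days.
Total: 116 days.
116 mod 7 = 4, so Friday + 4 = Tuesday.

Tuesday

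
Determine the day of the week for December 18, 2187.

Tuesday

Doomsday rule: the anchor day for the 2100s is Sunday. For year 87: 87÷12 = 7 r 3, and 3÷4 = 0, so 7+3+0 = 10.
Sunday + 10 ≡ Wednesday — that's 2187's doomsday.
In December the doomsday date is Dec 12.
Dec 18 is 6 days after Dec 12; 6 mod 7 = 6, so Wednesday + 6 = Tuesday.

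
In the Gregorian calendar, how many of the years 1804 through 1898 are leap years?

24

Multiples of 4 in [1804,1898]: 24.
Of those, multiples of 100: 0 (not leap unless ÷400).
Multiples of 400: 0.
Leap years = 24 − 0 + 0 = 24.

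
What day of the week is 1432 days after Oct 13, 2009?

Saturday

First find the weekday of Oct 13, 2009. Doomsday rule: the anchor day for the 2000s is Tuesday. For year 09: 9÷12 = 0 r 9, and 9÷4 = 2, so 0+9+2 = 11.
Tuesday + 11 ≡ Saturday — that's 2009's doomsday.
In October the doomsday date is Oct 10.
Oct 13 is 3 days after Oct 10; 3 mod 7 = 3, so Saturday + 3 = Tuesday.
1432 mod 7 = 4, so 1432 days after a Tuesday is Tuesday + 4 = Saturday.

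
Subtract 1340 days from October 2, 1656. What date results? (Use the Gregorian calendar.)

January 31, 1653

−366 (one year; includes Feb 29, 1656) → Oct 2, 1655 (974 left).
−365 (one year) → Oct 2, 1654 (609 left).
−365 (one year) → Oct 2, 1653 (244 left).
−2 → Sep 30, 1653 (end of Sep, 30 days; 242 left).
−30 → Aug 31, 1653 (end of Aug, 31 days; 212 left).
−31 → Jul 31, 1653 (end of Jul, 31 days; 181 left).
−31 → Jun 30, 1653 (end of Jun, 30 days; 150 left).
−30 → May 31, 1653 (end of May, 31 days; 120 left).
−31 → Apr 30, 1653 (end of Apr, 30 days; 89 left).
−30 → Mar 31, 1653 (end of Mar, 31 days; 59 left).
−31 → Feb 28, 1653 (end of Feb, 28 days; 28 left).
−28 → Jan 31, 1653 (end of Jan, 31 days; 0 left).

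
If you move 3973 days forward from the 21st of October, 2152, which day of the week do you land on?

Wednesday

First find the weekday of Oct 21, 2152. Doomsday rule: the anchor day for the 2100s is Sunday. For year 52: 52÷12 = 4 r 4, and 4÷4 = 1, so 4+4+1 = 9.
Sunday + 9 ≡ Tuesday — that's 2152's doomsday.
In October the doomsday date is Oct 10.
Oct 21 is 11 days after Oct 10; 11 mod 7 = 4, so Tuesday + 4 = Saturday.
3973 mod 7 = 4, so 3973 days after a Saturday is Saturday + 4 = Wednesday.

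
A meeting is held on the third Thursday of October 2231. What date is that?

October 20, 2231

October 1, 2231 is a Saturday.
The first Thursday is therefore October 6 (5 days later).
The third Thursday is 6 + 2×7 = October 20.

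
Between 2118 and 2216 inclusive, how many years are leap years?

24

Multiples of 4 in [2118,2216]: 25.
Of those, multiples of 100: 1 (not leap unless ÷400).
Multiples of 400: 0.
Leap years = 25 − 1 + 0 = 24.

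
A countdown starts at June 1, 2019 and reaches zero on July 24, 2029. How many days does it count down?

3706

Jun 1, 2019 → Jun 1, 2020: 366 days (Feb 29, 2020 is in that span).
Jun 1, 2020 → Jun 1, 2021: 365 days.
Jun 1, 2021 → Jun 1, 2022: 365 days.
Jun 1, 2022 → Jun 1, 2023: 365 days.
Jun 1, 2023 → Jun 1, 2024: 366 days (Feb 29, 2024 is in that span).
Jun 1, 2024 → Jun 1, 2025: 365 days.
Jun 1, 2025 → Jun 1, 2026: 365 days.
Jun 1, 2026 → Jun 1, 2027: 365 days.
Jun 1, 2027 → Jun 1, 2028: 366 days (Feb 29, 2028 is in that span).
Jun 1, 2028 → Jun 1, 2029: 365 days.
Jun 1, 2029 → Jul 1, 2029: 30 days (June has 30).
Jul 1, 2029 → Jul 24, 2029: 23 days.
Total: 3706 days.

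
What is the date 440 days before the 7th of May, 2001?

February 22, 2000

−365 (one year) → May 7, 2000 (75 left).
−7 → Apr 30, 2000 (end of Apr, 30 days; 68 left).
−30 → Mar 31, 2000 (end of Mar, 31 days; 38 left).
−31 → Feb 29, 2000 (end of Feb, 29 days; 7 left).
−7 → Feb 22, 2000.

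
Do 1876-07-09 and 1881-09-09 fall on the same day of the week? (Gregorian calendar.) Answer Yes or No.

From Jul 9, 1876 to Sep 9, 1881 is 1888 days.
1888 mod 7 = 5, so they are different weekdays.
(Jul 9, 1876 is a Sunday; Sep 9, 1881 is a Friday.)

No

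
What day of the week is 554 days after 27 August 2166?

Thursday

First find the weekday of Aug 27, 2166. Doomsday rule: the anchor day for the 2100s is Sunday. For year 66: 66÷12 = 5 r 6, and 6÷4 = 1, so 5+6+1 = 12.
Sunday + 12 ≡ Friday — that's 2166's doomsday.
In August the doomsday date is Aug 8.
Aug 27 is 19 days after Aug 8; 19 mod 7 = 5, so Friday + 5 = Wednesday.
554 mod 7 = 1, so 554 days after a Wednesday is Wednesday + 1 = Thursday.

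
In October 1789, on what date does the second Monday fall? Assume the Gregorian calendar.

October 1, 1789 is a Thursday.
The first Monday is therefore October 5 (4 days later).
The second Monday is 5 + 1×7 = October 12.

October 12, 1789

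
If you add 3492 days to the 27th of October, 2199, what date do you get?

+365 (one year) → Oct 27, 2200 (3127 left).
+365 (one year) → Oct 27, 2201 (2762 left).
+365 (one year) → Oct 27, 2202 (2397 left).
+365 (one year) → Oct 27, 2203 (2032 left).
+366 (one year; includes Feb 29, 2204) → Oct 27, 2204 (1666 left).
+365 (one year) → Oct 27, 2205 (1301 left).
+365 (one year) → Oct 27, 2206 (936 left).
+365 (one year) → Oct 27, 2207 (571 left).
+366 (one year; includes Feb 29, 2208) → Oct 27, 2208 (205 left).
Oct has 31 days: +5 → Nov 1, 2208 (200 left).
Nov has 30 days: +30 → Dec 1, 2208 (170 left).
Dec has 31 days: +31 → Jan 1, 2209 (139 left).
Jan has 31 days: +31 → Feb 1, 2209 (108 left).
Feb has 28 days: +28 → Mar 1, 2209 (80 left).
Mar has 31 days: +31 → Apr 1, 2209 (49 left).
Apr has 30 days: +30 → May 1, 2209 (19 left).
+19 → May 20, 2209.

May 20, 2209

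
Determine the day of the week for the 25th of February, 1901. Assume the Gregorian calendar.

Monday

Doomsday rule: the anchor day for the 1900s is Wednesday. For year 01: 1÷12 = 0 r 1, and 1÷4 = 0, so 0+1+0 = 1.
Wednesday + 1 ≡ Thursday — that's 1901's doomsday.
In February the doomsday date is Feb 28 (1901 is not a leap year).
Feb 25 is 3 days before Feb 28; 3 mod 7 = 3, so Thursday − 3 = Monday.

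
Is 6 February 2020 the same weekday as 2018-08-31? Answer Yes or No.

From Aug 31, 2018 to Feb 6, 2020 is 524 days.
524 mod 7 = 6, so they are different weekdays.
(Aug 31, 2018 is a Friday; Feb 6, 2020 is a Thursday.)

No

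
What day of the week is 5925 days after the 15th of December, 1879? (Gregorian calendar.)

Thursday

First find the weekday of Dec 15, 1879. Doomsday rule: the anchor day for the 1800s is Friday. For year 79: 79÷12 = 6 r 7, and 7÷4 = 1, so 6+7+1 = 14.
Friday + 14 ≡ Friday — that's 1879's doomsday.
In December the doomsday date is Dec 12.
Dec 15 is 3 days after Dec 12; 3 mod 7 = 3, so Friday + 3 = Monday.
5925 mod 7 = 3, so 5925 days after a Monday is Monday + 3 = Thursday.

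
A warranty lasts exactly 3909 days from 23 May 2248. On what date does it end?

February 4, 2259

+365 (one year) → May 23, 2249 (3544 left).
+365 (one year) → May 23, 2250 (3179 left).
+365 (one year) → May 23, 2251 (2814 left).
+366 (one year; includes Feb 29, 2252) → May 23, 2252 (2448 left).
+365 (one year) → May 23, 2253 (2083 left).
+365 (one year) → May 23, 2254 (1718 left).
+365 (one year) → May 23, 2255 (1353 left).
+366 (one year; includes Feb 29, 2256) → May 23, 2256 (987 left).
+365 (one year) → May 23, 2257 (622 left).
+365 (one year) → May 23, 2258 (257 left).
May has 31 days: +9 → Jun 1, 2258 (248 left).
Jun has 30 days: +30 → Jul 1, 2258 (218 left).
Jul has 31 days: +31 → Aug 1, 2258 (187 left).
Aug has 31 days: +31 → Sep 1, 2258 (156 left).
Sep has 30 days: +30 → Oct 1, 2258 (126 left).
Oct has 31 days: +31 → Nov 1, 2258 (95 left).
Nov has 30 days: +30 → Dec 1, 2258 (65 left).
Dec has 31 days: +31 → Jan 1, 2259 (34 left).
Jan has 31 days: +31 → Feb 1, 2259 (3 left).
+3 → Feb 4, 2259.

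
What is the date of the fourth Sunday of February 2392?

February 23, 2392

February 1, 2392 is a Saturday.
The first Sunday is therefore February 2 (1 days later).
The fourth Sunday is 2 + 3×7 = February 23.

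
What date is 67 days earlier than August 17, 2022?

−17 → Jul 31, 2022 (end of Jul, 31 days; 50 left).
−31 → Jun 30, 2022 (end of Jun, 30 days; 19 left).
−19 → Jun 11, 2022.

June 11, 2022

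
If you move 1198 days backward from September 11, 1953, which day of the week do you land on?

Sep 11, 1953 is a Friday.
1198 mod 7 = 1, so 1198 days before a Friday is Friday − 1 = Thursday.

Thursday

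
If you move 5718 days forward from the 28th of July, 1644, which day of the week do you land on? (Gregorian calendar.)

Wednesday

Jul 28, 1644 is a Thursday.
5718 mod 7 = 6, so 5718 days after a Thursday is Thursday + 6 = Wednesday.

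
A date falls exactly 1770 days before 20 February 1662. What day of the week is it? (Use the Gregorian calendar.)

First find the weekday of Feb 20, 1662. Doomsday rule: the anchor day for the 1600s is Tuesday. For year 62: 62÷12 = 5 r 2, and 2÷4 = 0, so 5+2+0 = 7.
Tuesday + 7 ≡ Tuesday — that's 1662's doomsday.
In February the doomsday date is Feb 28 (1662 is not a leap year).
Feb 20 is 8 days before Feb 28; 8 mod 7 = 1, so Tuesday − 1 = Monday.
1770 mod 7 = 6, so 1770 days before a Monday is Monday − 6 = Tuesday.

Tuesday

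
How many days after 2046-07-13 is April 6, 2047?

Jul 13, 2046 → Aug 13, 2046: 31 days (July has 31).
Aug 13, 2046 → Sep 13, 2046: 31 days (August has 31).
Sep 13, 2046 → Oct 13, 2046: 30 days (September has 30).
Oct 13, 2046 → Nov 13, 2046: 31 days (October has 31).
Nov 13, 2046 → Dec 13, 2046: 30 days (November has 30).
Dec 13, 2046 → Jan 13, 2047: 31 days (December has 31).
Jan 13, 2047 → Feb 13, 2047: 31 days (January has 31).
Feb 13, 2047 → Mar 13, 2047: 28 days (February has 28).
Mar 13, 2047 → Apr 6, 2047: 24 days.
Total: 267 days.

267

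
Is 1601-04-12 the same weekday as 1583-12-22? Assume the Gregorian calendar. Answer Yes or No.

From Dec 22, 1583 to Apr 12, 1601 is 6321 days.
6321 mod 7 = 0, so they are the same weekday.
(Dec 22, 1583 is a Thursday; Apr 12, 1601 is a Thursday.)

Yes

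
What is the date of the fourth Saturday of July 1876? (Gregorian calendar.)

July 1, 1876 is a Saturday.
The first Saturday is therefore July 1 (same day).
The fourth Saturday is 1 + 3×7 = July 22.

July 22, 1876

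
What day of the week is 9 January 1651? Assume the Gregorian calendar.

Monday

Doomsday rule: the anchor day for the 1600s is Tuesday. For year 51: 51÷12 = 4 r 3, and 3÷4 = 0, so 4+3+0 = 7.
Tuesday + 7 ≡ Tuesday — that's 1651's doomsday.
In January the doomsday date is Jan 3 (1651 is not a leap year).
Jan 9 is 6 days after Jan 3; 6 mod 7 = 6, so Tuesday + 6 = Monday.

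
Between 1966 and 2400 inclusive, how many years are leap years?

106

Multiples of 4 in [1966,2400]: 109.
Of those, multiples of 100: 5 (not leap unless ÷400).
Multiples of 400: 2.
Leap years = 109 − 5 + 2 = 106.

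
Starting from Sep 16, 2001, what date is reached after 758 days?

October 14, 2003

+365 (one year) → Sep 16, 2002 (393 left).
Sep has 30 days: +15 → Oct 1, 2002 (378 left).
Oct has 31 days: +31 → Nov 1, 2002 (347 left).
Nov has 30 days: +30 → Dec 1, 2002 (317 left).
Dec has 31 days: +31 → Jan 1, 2003 (286 left).
Jan has 31 days: +31 → Feb 1, 2003 (255 left).
Feb has 28 days: +28 → Mar 1, 2003 (227 left).
Mar has 31 days: +31 → Apr 1, 2003 (196 left).
Apr has 30 days: +30 → May 1, 2003 (166 left).
May has 31 days: +31 → Jun 1, 2003 (135 left).
Jun has 30 days: +30 → Jul 1, 2003 (105 left).
Jul has 31 days: +31 → Aug 1, 2003 (74 left).
Aug has 31 days: +31 → Sep 1, 2003 (43 left).
Sep has 30 days: +30 → Oct 1, 2003 (13 left).
+13 → Oct 14, 2003.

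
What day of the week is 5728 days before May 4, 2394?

Monday

First find the weekday of May 4, 2394. Doomsday rule: the anchor day for the 2300s is Wednesday. For year 94: 94÷12 = 7 r 10, and 10÷4 = 2, so 7+10+2 = 19.
Wednesday + 19 ≡ Monday — that's 2394's doomsday.
In May the doomsday date is May 9.
May 4 is 5 days before May 9; 5 mod 7 = 5, so Monday − 5 = Wednesday.
5728 mod 7 = 2, so 5728 days before a Wednesday is Wednesday − 2 = Monday.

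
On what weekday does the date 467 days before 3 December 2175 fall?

Dec 3, 2175 is a Sunday.
467 mod 7 = 5, so 467 days before a Sunday is Sunday − 5 = Tuesday.

Tuesday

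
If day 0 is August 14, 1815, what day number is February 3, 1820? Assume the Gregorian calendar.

Aug 14, 1815 → Aug 14, 1816: 366 days (Feb 29, 1816 is in that span).
Aug 14, 1816 → Aug 14, 1817: 365 days.
Aug 14, 1817 → Aug 14, 1818: 365 days.
Aug 14, 1818 → Aug 14, 1819: 365 days.
Aug 14, 1819 → Sep 14, 1819: 31 days (August has 31).
Sep 14, 1819 → Oct 14, 1819: 30 days (September has 30).
Oct 14, 1819 → Nov 14, 1819: 31 days (October has 31).
Nov 14, 1819 → Dec 14, 1819: 30 days (November has 30).
Dec 14, 1819 → Jan 14, 1820: 31 days (December has 31).
Jan 14, 1820 → Feb 3, 1820: 20 days.
Total: 1634 days.

1634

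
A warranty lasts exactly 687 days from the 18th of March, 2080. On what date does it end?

+365 (one year) → Mar 18, 2081 (322 left).
Mar has 31 days: +14 → Apr 1, 2081 (308 left).
Apr has 30 days: +30 → May 1, 2081 (278 left).
May has 31 days: +31 → Jun 1, 2081 (247 left).
Jun has 30 days: +30 → Jul 1, 2081 (217 left).
Jul has 31 days: +31 → Aug 1, 2081 (186 left).
Aug has 31 days: +31 → Sep 1, 2081 (155 left).
Sep has 30 days: +30 → Oct 1, 2081 (125 left).
Oct has 31 days: +31 → Nov 1, 2081 (94 left).
Nov has 30 days: +30 → Dec 1, 2081 (64 left).
Dec has 31 days: +31 → Jan 1, 2082 (33 left).
Jan has 31 days: +31 → Feb 1, 2082 (2 left).
+2 → Feb 3, 2082.

February 3, 2082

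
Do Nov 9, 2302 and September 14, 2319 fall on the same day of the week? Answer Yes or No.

From Nov 9, 2302 to Sep 14, 2319 is 6153 days.
6153 mod 7 = 0, so they are the same weekday.
(Nov 9, 2302 is a Sunday; Sep 14, 2319 is a Sunday.)

Yes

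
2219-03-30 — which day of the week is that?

Doomsday rule: the anchor day for the 2200s is Friday. For year 19: 19÷12 = 1 r 7, and 7÷4 = 1, so 1+7+1 = 9.
Friday + 9 ≡ Sunday — that's 2219's doomsday.
In March the doomsday date is Mar 14.
Mar 30 is 16 days after Mar 14; 16 mod 7 = 2, so Sunday + 2 = Tuesday.

Tuesday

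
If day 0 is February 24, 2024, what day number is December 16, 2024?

296

Feb 24, 2024 → Mar 24, 2024: 29 days (February has 29).
Mar 24, 2024 → Apr 24, 2024: 31 days (March has 31).
Apr 24, 2024 → May 24, 2024: 30 days (April has 30).
May 24, 2024 → Jun 24, 2024: 31 days (May has 31).
Jun 24, 2024 → Jul 24, 2024: 30 days (June has 30).
Jul 24, 2024 → Aug 24, 2024: 31 days (July has 31).
Aug 24, 2024 → Sep 24, 2024: 31 days (August has 31).
Sep 24, 2024 → Oct 24, 2024: 30 days (September has 30).
Oct 24, 2024 → Nov 24, 2024: 31 days (October has 31).
Nov 24, 2024 → Dec 16, 2024: 22 days.
Total: 296 days.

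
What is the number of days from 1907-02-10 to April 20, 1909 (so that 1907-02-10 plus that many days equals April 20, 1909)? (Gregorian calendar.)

800

Feb 10, 1907 → Feb 10, 1908: 365 days.
Feb 10, 1908 → Feb 10, 1909: 366 days (Feb 29, 1908 is in that span).
Feb 10, 1909 → Mar 10, 1909: 28 days (February has 28).
Mar 10, 1909 → Apr 10, 1909: 31 days (March has 31).
Apr 10, 1909 → Apr 20, 1909: 10 days.
Total: 800 days.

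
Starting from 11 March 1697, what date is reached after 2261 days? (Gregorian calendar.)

May 21, 1703

+365 (one year) → Mar 11, 1698 (1896 left).
+365 (one year) → Mar 11, 1699 (1531 left).
+365 (one year) → Mar 11, 1700 (1166 left).
+365 (one year) → Mar 11, 1701 (801 left).
+365 (one year) → Mar 11, 1702 (436 left).
+365 (one year) → Mar 11, 1703 (71 left).
Mar has 31 days: +21 → Apr 1, 1703 (50 left).
Apr has 30 days: +30 → May 1, 1703 (20 left).
+20 → May 21, 1703.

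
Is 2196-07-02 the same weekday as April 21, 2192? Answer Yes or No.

From Apr 21, 2192 to Jul 2, 2196 is 1533 days.
1533 mod 7 = 0, so they are the same weekday.
(Apr 21, 2192 is a Saturday; Jul 2, 2196 is a Saturday.)

Yes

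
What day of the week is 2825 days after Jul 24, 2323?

Saturday

Jul 24, 2323 is a Tuesday.
2825 mod 7 = 4, so 2825 days after a Tuesday is Tuesday + 4 = Saturday.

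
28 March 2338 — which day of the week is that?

Doomsday rule: the anchor day for the 2300s is Wednesday. For year 38: 38÷12 = 3 r 2, and 2÷4 = 0, so 3+2+0 = 5.
Wednesday + 5 ≡ Monday — that's 2338's doomsday.
In March the doomsday date is Mar 14.
Mar 28 is 14 days after Mar 14; 14 mod 7 = 0, so Monday + 0 = Monday.

Monday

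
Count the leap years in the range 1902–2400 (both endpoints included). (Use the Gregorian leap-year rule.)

122

Multiples of 4 in [1902,2400]: 125.
Of those, multiples of 100: 5 (not leap unless ÷400).
Multiples of 400: 2.
Leap years = 125 − 5 + 2 = 122.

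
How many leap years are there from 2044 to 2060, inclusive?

5

Multiples of 4 in [2044,2060]: 5.
Of those, multiples of 100: 0 (not leap unless ÷400).
Multiples of 400: 0.
Leap years = 5 − 0 + 0 = 5.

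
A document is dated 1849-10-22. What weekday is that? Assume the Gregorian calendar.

Doomsday rule: the anchor day for the 1800s is Friday. For year 49: 49÷12 = 4 r 1, and 1÷4 = 0, so 4+1+0 = 5.
Friday + 5 ≡ Wednesday — that's 1849's doomsday.
In October the doomsday date is Oct 10.
Oct 22 is 12 days after Oct 10; 12 mod 7 = 5, so Wednesday + 5 = Monday.

Monday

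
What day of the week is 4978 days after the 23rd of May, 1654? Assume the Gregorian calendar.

Sunday

May 23, 1654 is a Saturday.
4978 mod 7 = 1, so 4978 days after a Saturday is Saturday + 1 = Sunday.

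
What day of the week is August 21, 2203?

Doomsday rule: the anchor day for the 2200s is Friday. For year 03: 3÷12 = 0 r 3, and 3÷4 = 0, so 0+3+0 = 3.
Friday + 3 ≡ Monday — that's 2203's doomsday.
In August the doomsday date is Aug 8.
Aug 21 is 13 days after Aug 8; 13 mod 7 = 6, so Monday + 6 = Sunday.

Sunday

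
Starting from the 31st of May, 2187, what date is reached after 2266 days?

August 13, 2193

+366 (one year; includes Feb 29, 2188) → May 31, 2188 (1900 left).
+365 (one year) → May 31, 2189 (1535 left).
+365 (one year) → May 31, 2190 (1170 left).
+365 (one year) → May 31, 2191 (805 left).
+366 (one year; includes Feb 29, 2192) → May 31, 2192 (439 left).
+365 (one year) → May 31, 2193 (74 left).
May has 31 days: +1 → Jun 1, 2193 (73 left).
Jun has 30 days: +30 → Jul 1, 2193 (43 left).
Jul has 31 days: +31 → Aug 1, 2193 (12 left).
+12 → Aug 13, 2193.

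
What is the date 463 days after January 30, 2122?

+365 (one year) → Jan 30, 2123 (98 left).
Jan has 31 days: +2 → Feb 1, 2123 (96 left).
Feb has 28 days: +28 → Mar 1, 2123 (68 left).
Mar has 31 days: +31 → Apr 1, 2123 (37 left).
Apr has 30 days: +30 → May 1, 2123 (7 left).
+7 → May 8, 2123.

May 8, 2123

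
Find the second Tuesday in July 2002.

July 1, 2002 is a Monday.
The first Tuesday is therefore July 2 (1 days later).
The second Tuesday is 2 + 1×7 = July 9.

July 9, 2002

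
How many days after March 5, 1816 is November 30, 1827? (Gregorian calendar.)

Mar 5, 1816 → Mar 5, 1817: 365 days.
Mar 5, 1817 → Mar 5, 1818: 365 days.
Mar 5, 1818 → Mar 5, 1819: 365 days.
Mar 5, 1819 → Mar 5, 1820: 366 days (Feb 29, 1820 is in that span).
Mar 5, 1820 → Mar 5, 1821: 365 days.
Mar 5, 1821 → Mar 5, 1822: 365 days.
Mar 5, 1822 → Mar 5, 1823: 365 days.
Mar 5, 1823 → Mar 5, 1824: 366 days (Feb 29, 1824 is in that span).
Mar 5, 1824 → Mar 5, 1825: 365 days.
Mar 5, 1825 → Mar 5, 1826: 365 days.
Mar 5, 1826 → Mar 5, 1827: 365 days.
Mar 5, 1827 → Apr 5, 1827: 31 days (March has 31).
Apr 5, 1827 → May 5, 1827: 30 days (April has 30).
May 5, 1827 → Jun 5, 1827: 31 days (May has 31).
Jun 5, 1827 → Jul 5, 1827: 30 days (June has 30).
Jul 5, 1827 → Aug 5, 1827: 31 days (July has 31).
Aug 5, 1827 → Sep 5, 1827: 31 days (August has 31).
Sep 5, 1827 → Oct 5, 1827: 30 days (September has 30).
Oct 5, 1827 → Nov 5, 1827: 31 days (October has 31).
Nov 5, 1827 → Nov 30, 1827: 25 days.
Total: 4287 days.

4287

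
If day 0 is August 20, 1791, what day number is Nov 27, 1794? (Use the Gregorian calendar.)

1195

Aug 20, 1791 → Aug 20, 1792: 366 days (Feb 29, 1792 is in that span).
Aug 20, 1792 → Aug 20, 1793: 365 days.
Aug 20, 1793 → Aug 20, 1794: 365 days.
Aug 20, 1794 → Sep 20, 1794: 31 days (August has 31).
Sep 20, 1794 → Oct 20, 1794: 30 days (September has 30).
Oct 20, 1794 → Nov 20, 1794: 31 days (October has 31).
Nov 20, 1794 → Nov 27, 1794: 7 days.
Total: 1195 days.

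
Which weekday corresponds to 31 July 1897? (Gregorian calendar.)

Saturday

January 1, 1897 is a Friday.
Jan 1, 1897 → Feb 1, 1897: 31 days (January has 31).
Feb 1, 1897 → Mar 1, 1897: 28 days (February has 28).
Mar 1, 1897 → Apr 1, 1897: 31 days (March has 31).
Apr 1, 1897 → May 1, 1897: 30 days (April has 30).
May 1, 1897 → Jun 1, 1897: 31 days (May has 31).
Jun 1, 1897 → Jul 1, 1897: 30 days (June has 30).
Jul 1, 1897 → Jul 31, 1897: 30 days.
Total: 211 days.
211 mod 7 = 1, so Friday + 1 = Saturday.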